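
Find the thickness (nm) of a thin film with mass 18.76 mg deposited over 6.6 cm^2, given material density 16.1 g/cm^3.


Convert: m = 18.76 mg = 1.8760e-05 kg, A = 6.6 cm^2 = 6.6000e-04 m^2, rho = 16.1 g/cm^3 = 16100 kg/m^3
t = m / (A * rho)
t = 1.8760e-05 / (6.6000e-04 * 16100)
t = 1.7655e-06 m = 1765.5 nm

1765.5


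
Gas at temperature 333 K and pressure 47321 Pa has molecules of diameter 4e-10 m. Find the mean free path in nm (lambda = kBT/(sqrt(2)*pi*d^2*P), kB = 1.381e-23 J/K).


Mean free path: lambda = kB*T / (sqrt(2) * pi * d^2 * P)
lambda = 1.381e-23 * 333 / (sqrt(2) * pi * (4e-10)^2 * 47321)
lambda = 1.3671e-07 m
lambda = 136.71 nm

136.71


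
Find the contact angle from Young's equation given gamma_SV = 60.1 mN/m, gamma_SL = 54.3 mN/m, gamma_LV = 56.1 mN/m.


cos(theta) = (gamma_SV - gamma_SL) / gamma_LV
cos(theta) = (60.1 - 54.3) / 56.1
cos(theta) = 0.103387
theta = arccos(0.103387) = 84.07 degrees

84.07


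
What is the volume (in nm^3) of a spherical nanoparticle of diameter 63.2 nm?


Radius r = 63.2/2 = 31.6 nm
Volume V = (4/3) * pi * r^3
V = (4/3) * pi * (31.6)^3
V = 132175.16 nm^3

132175.16


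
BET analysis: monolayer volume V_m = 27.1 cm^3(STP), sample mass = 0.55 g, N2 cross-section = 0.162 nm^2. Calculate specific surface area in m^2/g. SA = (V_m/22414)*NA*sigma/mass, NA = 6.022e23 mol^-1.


Number of moles in monolayer = V_m / 22414 = 27.1 / 22414 = 0.00120907
Number of molecules = moles * NA = 0.00120907 * 6.022e23
SA = molecules * sigma / mass
SA = (27.1 / 22414) * 6.022e23 * 0.162e-18 / 0.55
SA = 214.5 m^2/g

214.5


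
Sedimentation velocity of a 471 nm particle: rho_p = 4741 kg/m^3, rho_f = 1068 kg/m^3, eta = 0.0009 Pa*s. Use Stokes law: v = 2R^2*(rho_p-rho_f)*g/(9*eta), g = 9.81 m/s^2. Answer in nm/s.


Radius R = 471/2 nm = 2.355e-07 m
Density difference = 4741 - 1068 = 3673 kg/m^3
v = 2 * R^2 * (rho_p - rho_f) * g / (9 * eta)
v = 2 * (2.355e-07)^2 * 3673 * 9.81 / (9 * 0.0009)
v = 4.9342e-07 m/s = 493.42 nm/s

493.42


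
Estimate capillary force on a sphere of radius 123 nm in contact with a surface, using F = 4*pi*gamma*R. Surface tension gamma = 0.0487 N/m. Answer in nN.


Convert radius: R = 123 nm = 1.23e-07 m
F = 4 * pi * gamma * R
F = 4 * pi * 0.0487 * 1.23e-07
F = 7.52738e-08 N = 75.2738 nN

75.2738


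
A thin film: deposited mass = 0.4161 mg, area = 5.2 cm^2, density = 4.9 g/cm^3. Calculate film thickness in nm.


Convert: m = 0.4161 mg = 4.1610e-07 kg, A = 5.2 cm^2 = 5.2000e-04 m^2, rho = 4.9 g/cm^3 = 4900 kg/m^3
t = m / (A * rho)
t = 4.1610e-07 / (5.2000e-04 * 4900)
t = 1.6330e-07 m = 163.3 nm

163.3


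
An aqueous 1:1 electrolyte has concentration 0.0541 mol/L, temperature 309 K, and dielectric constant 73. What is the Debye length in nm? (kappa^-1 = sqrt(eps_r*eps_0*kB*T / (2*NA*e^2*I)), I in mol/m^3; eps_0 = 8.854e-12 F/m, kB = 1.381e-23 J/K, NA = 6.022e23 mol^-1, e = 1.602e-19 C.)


Ionic strength I = 0.0541 * 1^2 * 1000 = 54.1 mol/m^3
kappa^-1 = sqrt(73 * 8.854e-12 * 1.381e-23 * 309 / (2 * 6.022e23 * (1.602e-19)^2 * 54.1))
kappa^-1 = 1.284 nm

1.284


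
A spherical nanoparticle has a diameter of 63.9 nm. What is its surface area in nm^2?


Radius r = 63.9/2 = 31.95 nm
Surface area SA = 4 * pi * r^2
SA = 4 * pi * (31.95)^2
SA = 12827.78 nm^2

12827.78


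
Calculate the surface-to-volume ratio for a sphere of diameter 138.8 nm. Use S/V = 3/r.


Radius r = 138.8/2 = 69.4 nm
S/V = 3 / r = 3 / 69.4
S/V = 0.0432 nm^-1

0.0432


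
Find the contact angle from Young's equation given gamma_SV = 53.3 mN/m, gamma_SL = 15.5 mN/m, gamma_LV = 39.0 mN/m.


cos(theta) = (gamma_SV - gamma_SL) / gamma_LV
cos(theta) = (53.3 - 15.5) / 39.0
cos(theta) = 0.969231
theta = arccos(0.969231) = 14.25 degrees

14.25


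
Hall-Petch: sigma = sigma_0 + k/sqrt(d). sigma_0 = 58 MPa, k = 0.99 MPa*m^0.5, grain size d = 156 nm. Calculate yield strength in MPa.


d = 156 nm = 1.56e-07 m
sqrt(d) = 0.0003949684
Hall-Petch contribution = k / sqrt(d) = 0.99 / 0.0003949684 = 2506.5 MPa
sigma = sigma_0 + k/sqrt(d) = 58 + 2506.5 = 2564.5 MPa

2564.5


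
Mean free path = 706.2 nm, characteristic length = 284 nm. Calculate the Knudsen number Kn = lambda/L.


Knudsen number Kn = lambda / L
Kn = 706.2 / 284
Kn = 2.4866

2.4866


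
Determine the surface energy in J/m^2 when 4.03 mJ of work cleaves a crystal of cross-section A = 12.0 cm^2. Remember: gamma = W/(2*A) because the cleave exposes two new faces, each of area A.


Convert: A = 12.0 cm^2 = 0.0012 m^2, W = 4.03 mJ = 0.00403 J
Cleaving exposes two faces of area A, so total new surface = 2*A and gamma = W / (2*A)
gamma = 0.00403 / (2 * 0.0012)
gamma = 1.679 J/m^2

1.679


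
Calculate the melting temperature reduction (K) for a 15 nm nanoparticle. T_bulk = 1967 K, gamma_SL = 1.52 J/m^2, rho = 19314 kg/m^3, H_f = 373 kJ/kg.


Radius R = 15/2 = 7.5 nm = 7.5e-09 m
Convert H_f = 373 kJ/kg = 373000 J/kg
dT = 2 * gamma_SL * T_bulk / (rho * H_f * R)
dT = 2 * 1.52 * 1967 / (19314 * 373000 * 7.5e-09)
dT = 110.7 K

110.7


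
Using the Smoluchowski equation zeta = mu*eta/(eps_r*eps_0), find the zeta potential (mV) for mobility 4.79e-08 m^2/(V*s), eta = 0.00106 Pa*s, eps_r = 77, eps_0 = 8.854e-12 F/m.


Smoluchowski equation: zeta = mu * eta / (eps_r * eps_0)
zeta = 4.79e-08 * 0.00106 / (77 * 8.854e-12)
zeta = 0.074475 V = 74.48 mV

74.48


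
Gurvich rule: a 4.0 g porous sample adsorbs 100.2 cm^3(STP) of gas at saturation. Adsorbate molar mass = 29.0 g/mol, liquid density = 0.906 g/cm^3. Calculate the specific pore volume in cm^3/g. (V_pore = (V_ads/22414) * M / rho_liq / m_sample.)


Moles adsorbed n = V_ads / 22414 = 100.2 / 22414 = 4.470420e-03 mol
Liquid volume V_liq = n * M / rho_liq = 4.470420e-03 * 29.0 / 0.906 = 0.14309 cm^3
Specific pore volume V_pore = V_liq / m_sample = 0.14309 / 4.0
V_pore = 0.0358 cm^3/g

0.0358


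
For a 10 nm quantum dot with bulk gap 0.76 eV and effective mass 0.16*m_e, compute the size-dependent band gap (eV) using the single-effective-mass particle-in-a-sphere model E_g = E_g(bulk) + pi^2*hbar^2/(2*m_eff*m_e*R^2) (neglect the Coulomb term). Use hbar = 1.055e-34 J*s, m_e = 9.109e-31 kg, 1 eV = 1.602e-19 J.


Radius R = 10/2 nm = 5e-09 m
Confinement energy dE = pi^2 * hbar^2 / (2 * m_eff * m_e * R^2)
dE = pi^2 * (1.055e-34)^2 / (2 * 0.16 * 9.109e-31 * (5e-09)^2) J, divided by 1.602e-19 J/eV
dE = 0.0941 eV
Total band gap = E_g(bulk) + dE = 0.76 + 0.0941 = 0.8541 eV

0.8541


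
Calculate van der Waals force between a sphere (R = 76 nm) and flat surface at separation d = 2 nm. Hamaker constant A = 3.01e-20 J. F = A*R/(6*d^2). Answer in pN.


Convert to SI: R = 76 nm = 7.6e-08 m, d = 2 nm = 2e-09 m
F = A * R / (6 * d^2)
F = 3.01e-20 * 7.6e-08 / (6 * (2e-09)^2)
F = 9.53167e-11 N = 95.317 pN

95.317


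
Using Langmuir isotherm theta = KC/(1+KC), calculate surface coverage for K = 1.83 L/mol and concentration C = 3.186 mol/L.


Langmuir isotherm: theta = K*C / (1 + K*C)
K*C = 1.83 * 3.186 = 5.83038
theta = 5.83038 / (1 + 5.83038) = 5.83038 / 6.83038
theta = 0.8536

0.8536


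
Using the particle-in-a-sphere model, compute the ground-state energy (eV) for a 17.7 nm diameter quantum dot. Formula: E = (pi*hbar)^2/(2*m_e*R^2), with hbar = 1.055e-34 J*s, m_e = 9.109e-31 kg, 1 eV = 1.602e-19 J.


Radius R = 17.7/2 = 8.85 nm = 8.85e-09 m
E = (pi * 1.055e-34)^2 / (2 * 9.109e-31 * (8.85e-09)^2)
E(J) = 7.6987e-22
E = E(J) / 1.602e-19 = 0.0048 eV

0.0048


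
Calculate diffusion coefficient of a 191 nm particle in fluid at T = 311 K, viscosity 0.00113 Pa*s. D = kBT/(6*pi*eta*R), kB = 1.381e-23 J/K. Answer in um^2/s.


Radius R = 191/2 = 95.5 nm = 9.55e-08 m
D = kB*T / (6*pi*eta*R)
D = 1.381e-23 * 311 / (6 * pi * 0.00113 * 9.55e-08)
D = 2.1114e-12 m^2/s = 2.111 um^2/s

2.111


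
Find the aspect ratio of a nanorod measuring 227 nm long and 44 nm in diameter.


Aspect ratio AR = length / diameter
AR = 227 / 44
AR = 5.16

5.16


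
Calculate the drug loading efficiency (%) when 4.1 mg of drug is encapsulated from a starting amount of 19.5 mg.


Drug loading efficiency = (drug loaded / drug initial) * 100
DLE = 4.1 / 19.5 * 100
DLE = 0.2103 * 100
DLE = 21.03%

21.03


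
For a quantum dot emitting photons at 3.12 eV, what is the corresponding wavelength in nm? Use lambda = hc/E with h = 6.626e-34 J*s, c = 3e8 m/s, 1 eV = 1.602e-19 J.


Convert energy: E = 3.12 eV = 3.12 * 1.602e-19 = 4.99824e-19 J
lambda = h*c / E = 6.626e-34 * 3e8 / 4.99824e-19
lambda = 3.977e-07 m = 397.7 nm

397.7


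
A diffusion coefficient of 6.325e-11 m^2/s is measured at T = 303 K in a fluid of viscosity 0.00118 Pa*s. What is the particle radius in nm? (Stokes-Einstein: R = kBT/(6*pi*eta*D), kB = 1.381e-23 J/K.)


Stokes-Einstein: R = kB*T / (6*pi*eta*D)
R = 1.381e-23 * 303 / (6 * pi * 0.00118 * 6.325e-11)
R = 2.97435e-09 m = 2.97 nm

2.97


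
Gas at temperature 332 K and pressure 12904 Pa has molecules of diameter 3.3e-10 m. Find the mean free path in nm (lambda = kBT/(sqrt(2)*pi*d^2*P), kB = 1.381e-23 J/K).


Mean free path: lambda = kB*T / (sqrt(2) * pi * d^2 * P)
lambda = 1.381e-23 * 332 / (sqrt(2) * pi * (3.3e-10)^2 * 12904)
lambda = 7.3437e-07 m
lambda = 734.37 nm

734.37


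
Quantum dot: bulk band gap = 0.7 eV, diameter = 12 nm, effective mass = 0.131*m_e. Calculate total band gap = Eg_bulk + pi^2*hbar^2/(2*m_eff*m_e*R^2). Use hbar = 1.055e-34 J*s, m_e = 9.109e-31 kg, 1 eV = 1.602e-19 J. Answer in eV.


Radius R = 12/2 nm = 6e-09 m
Confinement energy dE = pi^2 * hbar^2 / (2 * m_eff * m_e * R^2)
dE = pi^2 * (1.055e-34)^2 / (2 * 0.131 * 9.109e-31 * (6e-09)^2) J, divided by 1.602e-19 J/eV
dE = 0.0798 eV
Total band gap = E_g(bulk) + dE = 0.7 + 0.0798 = 0.7798 eV

0.7798


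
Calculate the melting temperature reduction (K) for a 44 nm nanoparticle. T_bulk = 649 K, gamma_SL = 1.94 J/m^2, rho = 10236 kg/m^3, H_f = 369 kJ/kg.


Radius R = 44/2 = 22 nm = 2.2e-08 m
Convert H_f = 369 kJ/kg = 369000 J/kg
dT = 2 * gamma_SL * T_bulk / (rho * H_f * R)
dT = 2 * 1.94 * 649 / (10236 * 369000 * 2.2e-08)
dT = 30.3 K

30.3


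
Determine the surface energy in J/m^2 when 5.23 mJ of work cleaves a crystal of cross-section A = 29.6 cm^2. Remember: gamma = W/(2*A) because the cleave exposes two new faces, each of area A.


Convert: A = 29.6 cm^2 = 0.00296 m^2, W = 5.23 mJ = 0.00523 J
Cleaving exposes two faces of area A, so total new surface = 2*A and gamma = W / (2*A)
gamma = 0.00523 / (2 * 0.00296)
gamma = 0.883 J/m^2

0.883


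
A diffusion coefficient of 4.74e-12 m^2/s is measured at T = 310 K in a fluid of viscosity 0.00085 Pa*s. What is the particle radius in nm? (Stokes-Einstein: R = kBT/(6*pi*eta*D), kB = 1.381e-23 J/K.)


Stokes-Einstein: R = kB*T / (6*pi*eta*D)
R = 1.381e-23 * 310 / (6 * pi * 0.00085 * 4.74e-12)
R = 5.63712e-08 m = 56.37 nm

56.37


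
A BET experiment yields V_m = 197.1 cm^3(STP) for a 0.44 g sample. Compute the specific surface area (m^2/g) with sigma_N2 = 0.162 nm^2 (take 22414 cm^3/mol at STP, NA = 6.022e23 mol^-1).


Number of moles in monolayer = V_m / 22414 = 197.1 / 22414 = 0.00879361
Number of molecules = moles * NA = 0.00879361 * 6.022e23
SA = molecules * sigma / mass
SA = (197.1 / 22414) * 6.022e23 * 0.162e-18 / 0.44
SA = 1949.7 m^2/g

1949.7


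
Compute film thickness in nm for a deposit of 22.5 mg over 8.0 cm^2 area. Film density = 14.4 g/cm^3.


Convert: m = 22.5 mg = 2.2500e-05 kg, A = 8.0 cm^2 = 8.0000e-04 m^2, rho = 14.4 g/cm^3 = 14400 kg/m^3
t = m / (A * rho)
t = 2.2500e-05 / (8.0000e-04 * 14400)
t = 1.9531e-06 m = 1953.1 nm

1953.1


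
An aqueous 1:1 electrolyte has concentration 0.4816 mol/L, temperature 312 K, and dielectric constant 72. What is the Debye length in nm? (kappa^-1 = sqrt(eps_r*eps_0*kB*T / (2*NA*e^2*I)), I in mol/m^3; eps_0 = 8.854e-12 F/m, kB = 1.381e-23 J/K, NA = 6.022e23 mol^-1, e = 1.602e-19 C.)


Ionic strength I = 0.4816 * 1^2 * 1000 = 481.6 mol/m^3
kappa^-1 = sqrt(72 * 8.854e-12 * 1.381e-23 * 312 / (2 * 6.022e23 * (1.602e-19)^2 * 481.6))
kappa^-1 = 0.43 nm

0.43


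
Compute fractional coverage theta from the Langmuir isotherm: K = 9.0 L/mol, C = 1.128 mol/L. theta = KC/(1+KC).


Langmuir isotherm: theta = K*C / (1 + K*C)
K*C = 9.0 * 1.128 = 10.152
theta = 10.152 / (1 + 10.152) = 10.152 / 11.152
theta = 0.9103

0.9103


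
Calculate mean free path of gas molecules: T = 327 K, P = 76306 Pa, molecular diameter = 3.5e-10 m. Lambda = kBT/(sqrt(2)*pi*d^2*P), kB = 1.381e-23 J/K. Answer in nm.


Mean free path: lambda = kB*T / (sqrt(2) * pi * d^2 * P)
lambda = 1.381e-23 * 327 / (sqrt(2) * pi * (3.5e-10)^2 * 76306)
lambda = 1.08738e-07 m
lambda = 108.74 nm

108.74


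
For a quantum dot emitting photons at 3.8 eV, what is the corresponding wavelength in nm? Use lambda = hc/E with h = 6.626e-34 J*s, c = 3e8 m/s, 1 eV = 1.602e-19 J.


Convert energy: E = 3.8 eV = 3.8 * 1.602e-19 = 6.0876e-19 J
lambda = h*c / E = 6.626e-34 * 3e8 / 6.0876e-19
lambda = 3.26533e-07 m = 326.5 nm

326.5


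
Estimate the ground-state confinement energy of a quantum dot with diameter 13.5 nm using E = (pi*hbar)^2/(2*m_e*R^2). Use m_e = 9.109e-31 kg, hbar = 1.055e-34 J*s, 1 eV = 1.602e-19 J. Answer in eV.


Radius R = 13.5/2 = 6.75 nm = 6.75e-09 m
E = (pi * 1.055e-34)^2 / (2 * 9.109e-31 * (6.75e-09)^2)
E(J) = 1.32342e-21
E = E(J) / 1.602e-19 = 0.0083 eV

0.0083


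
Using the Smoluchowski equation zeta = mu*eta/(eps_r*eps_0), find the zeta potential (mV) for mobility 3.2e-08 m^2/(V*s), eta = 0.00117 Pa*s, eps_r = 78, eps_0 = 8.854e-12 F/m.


Smoluchowski equation: zeta = mu * eta / (eps_r * eps_0)
zeta = 3.2e-08 * 0.00117 / (78 * 8.854e-12)
zeta = 0.054213 V = 54.21 mV

54.21


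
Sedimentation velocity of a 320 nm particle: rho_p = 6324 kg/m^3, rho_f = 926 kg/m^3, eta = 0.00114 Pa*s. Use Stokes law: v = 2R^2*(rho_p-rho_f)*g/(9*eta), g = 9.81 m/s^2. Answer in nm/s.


Radius R = 320/2 nm = 1.6e-07 m
Density difference = 6324 - 926 = 5398 kg/m^3
v = 2 * R^2 * (rho_p - rho_f) * g / (9 * eta)
v = 2 * (1.6e-07)^2 * 5398 * 9.81 / (9 * 0.00114)
v = 2.64256e-07 m/s = 264.2558 nm/s

264.2558


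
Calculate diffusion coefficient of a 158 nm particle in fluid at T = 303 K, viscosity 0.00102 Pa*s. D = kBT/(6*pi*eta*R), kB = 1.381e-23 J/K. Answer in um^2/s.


Radius R = 158/2 = 79 nm = 7.9e-08 m
D = kB*T / (6*pi*eta*R)
D = 1.381e-23 * 303 / (6 * pi * 0.00102 * 7.9e-08)
D = 2.75491e-12 m^2/s = 2.755 um^2/s

2.755


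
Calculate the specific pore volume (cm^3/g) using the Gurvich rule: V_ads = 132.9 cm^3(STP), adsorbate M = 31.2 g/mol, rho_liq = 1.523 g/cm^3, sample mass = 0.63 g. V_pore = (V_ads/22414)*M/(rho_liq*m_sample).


Moles adsorbed n = V_ads / 22414 = 132.9 / 22414 = 5.929330e-03 mol
Liquid volume V_liq = n * M / rho_liq = 5.929330e-03 * 31.2 / 1.523 = 0.12147 cm^3
Specific pore volume V_pore = V_liq / m_sample = 0.12147 / 0.63
V_pore = 0.1928 cm^3/g

0.1928


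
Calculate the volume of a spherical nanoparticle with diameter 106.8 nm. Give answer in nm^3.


Radius r = 106.8/2 = 53.4 nm
Volume V = (4/3) * pi * r^3
V = (4/3) * pi * (53.4)^3
V = 637840.92 nm^3

637840.92


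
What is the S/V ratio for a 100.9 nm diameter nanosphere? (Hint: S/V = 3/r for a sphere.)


Radius r = 100.9/2 = 50.45 nm
S/V = 3 / r = 3 / 50.45
S/V = 0.0595 nm^-1

0.0595


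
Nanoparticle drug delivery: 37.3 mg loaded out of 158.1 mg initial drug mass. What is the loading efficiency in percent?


Drug loading efficiency = (drug loaded / drug initial) * 100
DLE = 37.3 / 158.1 * 100
DLE = 0.2359 * 100
DLE = 23.59%

23.59


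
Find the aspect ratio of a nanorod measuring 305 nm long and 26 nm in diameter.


Aspect ratio AR = length / diameter
AR = 305 / 26
AR = 11.73

11.73


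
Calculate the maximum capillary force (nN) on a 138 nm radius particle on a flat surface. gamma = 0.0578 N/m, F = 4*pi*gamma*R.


Convert radius: R = 138 nm = 1.38e-07 m
F = 4 * pi * gamma * R
F = 4 * pi * 0.0578 * 1.38e-07
F = 1.00234e-07 N = 100.2344 nN

100.2344


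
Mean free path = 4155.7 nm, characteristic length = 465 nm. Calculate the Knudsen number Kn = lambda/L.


Knudsen number Kn = lambda / L
Kn = 4155.7 / 465
Kn = 8.937

8.937


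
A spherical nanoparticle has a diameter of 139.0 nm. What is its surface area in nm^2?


Radius r = 139.0/2 = 69.5 nm
Surface area SA = 4 * pi * r^2
SA = 4 * pi * (69.5)^2
SA = 60698.71 nm^2

60698.71


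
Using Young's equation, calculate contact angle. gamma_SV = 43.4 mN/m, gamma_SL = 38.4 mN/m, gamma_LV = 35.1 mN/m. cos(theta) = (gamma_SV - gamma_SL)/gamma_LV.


cos(theta) = (gamma_SV - gamma_SL) / gamma_LV
cos(theta) = (43.4 - 38.4) / 35.1
cos(theta) = 0.14245
theta = arccos(0.14245) = 81.81 degrees

81.81


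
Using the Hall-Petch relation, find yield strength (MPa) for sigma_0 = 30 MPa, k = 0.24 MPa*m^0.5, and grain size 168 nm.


d = 168 nm = 1.68e-07 m
sqrt(d) = 0.000409878
Hall-Petch contribution = k / sqrt(d) = 0.24 / 0.000409878 = 585.5 MPa
sigma = sigma_0 + k/sqrt(d) = 30 + 585.5 = 615.5 MPa

615.5


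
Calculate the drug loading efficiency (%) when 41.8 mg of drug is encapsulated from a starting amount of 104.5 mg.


Drug loading efficiency = (drug loaded / drug initial) * 100
DLE = 41.8 / 104.5 * 100
DLE = 0.4 * 100
DLE = 40.0%

40.0


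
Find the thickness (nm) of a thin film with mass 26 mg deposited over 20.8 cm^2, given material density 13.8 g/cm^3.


Convert: m = 26 mg = 2.6000e-05 kg, A = 20.8 cm^2 = 2.0800e-03 m^2, rho = 13.8 g/cm^3 = 13800 kg/m^3
t = m / (A * rho)
t = 2.6000e-05 / (2.0800e-03 * 13800)
t = 9.0580e-07 m = 905.8 nm

905.8


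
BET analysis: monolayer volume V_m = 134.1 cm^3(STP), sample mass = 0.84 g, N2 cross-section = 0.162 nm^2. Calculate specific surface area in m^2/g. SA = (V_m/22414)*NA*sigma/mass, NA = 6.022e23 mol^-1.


Number of moles in monolayer = V_m / 22414 = 134.1 / 22414 = 0.00598287
Number of molecules = moles * NA = 0.00598287 * 6.022e23
SA = molecules * sigma / mass
SA = (134.1 / 22414) * 6.022e23 * 0.162e-18 / 0.84
SA = 694.8 m^2/g

694.8


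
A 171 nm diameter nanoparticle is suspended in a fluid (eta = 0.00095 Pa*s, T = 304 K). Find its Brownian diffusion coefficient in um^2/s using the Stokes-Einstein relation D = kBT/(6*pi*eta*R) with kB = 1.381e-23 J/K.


Radius R = 171/2 = 85.5 nm = 8.55e-08 m
D = kB*T / (6*pi*eta*R)
D = 1.381e-23 * 304 / (6 * pi * 0.00095 * 8.55e-08)
D = 2.74206e-12 m^2/s = 2.742 um^2/s

2.742


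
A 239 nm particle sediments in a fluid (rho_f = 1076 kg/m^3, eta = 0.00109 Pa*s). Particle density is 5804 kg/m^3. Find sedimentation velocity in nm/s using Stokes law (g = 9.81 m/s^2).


Radius R = 239/2 nm = 1.195e-07 m
Density difference = 5804 - 1076 = 4728 kg/m^3
v = 2 * R^2 * (rho_p - rho_f) * g / (9 * eta)
v = 2 * (1.195e-07)^2 * 4728 * 9.81 / (9 * 0.00109)
v = 1.35034e-07 m/s = 135.034 nm/s

135.034


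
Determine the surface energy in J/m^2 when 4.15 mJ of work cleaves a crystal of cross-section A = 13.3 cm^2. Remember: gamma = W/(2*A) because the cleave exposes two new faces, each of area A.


Convert: A = 13.3 cm^2 = 0.00133 m^2, W = 4.15 mJ = 0.00415 J
Cleaving exposes two faces of area A, so total new surface = 2*A and gamma = W / (2*A)
gamma = 0.00415 / (2 * 0.00133)
gamma = 1.56 J/m^2

1.56


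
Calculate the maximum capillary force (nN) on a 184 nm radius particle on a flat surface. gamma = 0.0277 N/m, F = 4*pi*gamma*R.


Convert radius: R = 184 nm = 1.84e-07 m
F = 4 * pi * gamma * R
F = 4 * pi * 0.0277 * 1.84e-07
F = 6.40483e-08 N = 64.0483 nN

64.0483


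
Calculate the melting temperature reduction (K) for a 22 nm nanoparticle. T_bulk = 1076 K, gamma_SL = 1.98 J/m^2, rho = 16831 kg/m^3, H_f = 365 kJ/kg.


Radius R = 22/2 = 11 nm = 1.1e-08 m
Convert H_f = 365 kJ/kg = 365000 J/kg
dT = 2 * gamma_SL * T_bulk / (rho * H_f * R)
dT = 2 * 1.98 * 1076 / (16831 * 365000 * 1.1e-08)
dT = 63.1 K

63.1


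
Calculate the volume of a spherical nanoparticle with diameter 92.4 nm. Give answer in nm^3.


Radius r = 92.4/2 = 46.2 nm
Volume V = (4/3) * pi * r^3
V = (4/3) * pi * (46.2)^3
V = 413061.33 nm^3

413061.33


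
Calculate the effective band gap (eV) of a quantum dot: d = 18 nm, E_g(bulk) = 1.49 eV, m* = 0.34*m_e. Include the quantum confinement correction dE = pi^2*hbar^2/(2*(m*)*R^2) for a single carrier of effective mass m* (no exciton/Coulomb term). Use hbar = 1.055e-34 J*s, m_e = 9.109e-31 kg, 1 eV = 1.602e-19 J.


Radius R = 18/2 nm = 9e-09 m
Confinement energy dE = pi^2 * hbar^2 / (2 * m_eff * m_e * R^2)
dE = pi^2 * (1.055e-34)^2 / (2 * 0.34 * 9.109e-31 * (9e-09)^2) J, divided by 1.602e-19 J/eV
dE = 0.0137 eV
Total band gap = E_g(bulk) + dE = 1.49 + 0.0137 = 1.5037 eV

1.5037


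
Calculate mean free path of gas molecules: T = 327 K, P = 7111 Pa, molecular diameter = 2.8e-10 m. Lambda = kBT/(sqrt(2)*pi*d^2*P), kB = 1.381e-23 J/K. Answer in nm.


Mean free path: lambda = kB*T / (sqrt(2) * pi * d^2 * P)
lambda = 1.381e-23 * 327 / (sqrt(2) * pi * (2.8e-10)^2 * 7111)
lambda = 1.82318e-06 m
lambda = 1823.18 nm

1823.18


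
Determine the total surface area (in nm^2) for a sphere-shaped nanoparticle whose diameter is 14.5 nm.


Radius r = 14.5/2 = 7.25 nm
Surface area SA = 4 * pi * r^2
SA = 4 * pi * (7.25)^2
SA = 660.52 nm^2

660.52


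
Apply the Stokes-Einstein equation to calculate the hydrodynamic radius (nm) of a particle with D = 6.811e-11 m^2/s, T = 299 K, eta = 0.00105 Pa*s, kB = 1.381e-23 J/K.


Stokes-Einstein: R = kB*T / (6*pi*eta*D)
R = 1.381e-23 * 299 / (6 * pi * 0.00105 * 6.811e-11)
R = 3.06312e-09 m = 3.06 nm

3.06


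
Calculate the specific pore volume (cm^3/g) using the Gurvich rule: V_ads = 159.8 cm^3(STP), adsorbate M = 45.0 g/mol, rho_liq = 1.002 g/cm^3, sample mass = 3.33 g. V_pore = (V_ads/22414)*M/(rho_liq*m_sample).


Moles adsorbed n = V_ads / 22414 = 159.8 / 22414 = 7.129473e-03 mol
Liquid volume V_liq = n * M / rho_liq = 7.129473e-03 * 45.0 / 1.002 = 0.32019 cm^3
Specific pore volume V_pore = V_liq / m_sample = 0.32019 / 3.33
V_pore = 0.0962 cm^3/g

0.0962


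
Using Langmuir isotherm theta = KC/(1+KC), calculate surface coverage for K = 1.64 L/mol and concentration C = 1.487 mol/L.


Langmuir isotherm: theta = K*C / (1 + K*C)
K*C = 1.64 * 1.487 = 2.43868
theta = 2.43868 / (1 + 2.43868) = 2.43868 / 3.43868
theta = 0.7092

0.7092


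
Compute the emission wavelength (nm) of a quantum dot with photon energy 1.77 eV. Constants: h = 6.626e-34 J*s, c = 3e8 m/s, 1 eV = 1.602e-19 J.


Convert energy: E = 1.77 eV = 1.77 * 1.602e-19 = 2.83554e-19 J
lambda = h*c / E = 6.626e-34 * 3e8 / 2.83554e-19
lambda = 7.0103e-07 m = 701.0 nm

701.0


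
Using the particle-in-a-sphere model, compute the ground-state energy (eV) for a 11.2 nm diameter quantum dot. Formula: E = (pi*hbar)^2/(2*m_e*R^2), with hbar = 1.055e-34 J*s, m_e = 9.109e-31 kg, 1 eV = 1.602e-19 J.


Radius R = 11.2/2 = 5.6 nm = 5.6e-09 m
E = (pi * 1.055e-34)^2 / (2 * 9.109e-31 * (5.6e-09)^2)
E(J) = 1.92277e-21
E = E(J) / 1.602e-19 = 0.012 eV

0.012


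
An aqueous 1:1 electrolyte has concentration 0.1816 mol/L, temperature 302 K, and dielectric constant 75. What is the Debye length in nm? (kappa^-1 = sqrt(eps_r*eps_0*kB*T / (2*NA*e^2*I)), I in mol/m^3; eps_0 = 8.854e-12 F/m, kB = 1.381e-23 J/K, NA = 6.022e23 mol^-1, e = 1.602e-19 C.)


Ionic strength I = 0.1816 * 1^2 * 1000 = 181.6 mol/m^3
kappa^-1 = sqrt(75 * 8.854e-12 * 1.381e-23 * 302 / (2 * 6.022e23 * (1.602e-19)^2 * 181.6))
kappa^-1 = 0.702 nm

0.702


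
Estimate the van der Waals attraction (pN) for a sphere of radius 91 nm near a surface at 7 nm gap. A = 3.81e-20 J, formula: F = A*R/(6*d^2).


Convert to SI: R = 91 nm = 9.1e-08 m, d = 7 nm = 7e-09 m
F = A * R / (6 * d^2)
F = 3.81e-20 * 9.1e-08 / (6 * (7e-09)^2)
F = 1.17929e-11 N = 11.793 pN

11.793


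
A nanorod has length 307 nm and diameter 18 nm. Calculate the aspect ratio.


Aspect ratio AR = length / diameter
AR = 307 / 18
AR = 17.06

17.06


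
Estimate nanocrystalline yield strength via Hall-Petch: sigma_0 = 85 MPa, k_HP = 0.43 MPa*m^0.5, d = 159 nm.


d = 159 nm = 1.59e-07 m
sqrt(d) = 0.000398748
Hall-Petch contribution = k / sqrt(d) = 0.43 / 0.000398748 = 1078.4 MPa
sigma = sigma_0 + k/sqrt(d) = 85 + 1078.4 = 1163.4 MPa

1163.4


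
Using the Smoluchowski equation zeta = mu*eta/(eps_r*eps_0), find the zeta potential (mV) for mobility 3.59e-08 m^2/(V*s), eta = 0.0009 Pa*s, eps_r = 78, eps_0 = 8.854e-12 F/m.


Smoluchowski equation: zeta = mu * eta / (eps_r * eps_0)
zeta = 3.59e-08 * 0.0009 / (78 * 8.854e-12)
zeta = 0.046785 V = 46.78 mV

46.78


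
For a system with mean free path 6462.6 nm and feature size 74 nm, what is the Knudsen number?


Knudsen number Kn = lambda / L
Kn = 6462.6 / 74
Kn = 87.3324

87.3324


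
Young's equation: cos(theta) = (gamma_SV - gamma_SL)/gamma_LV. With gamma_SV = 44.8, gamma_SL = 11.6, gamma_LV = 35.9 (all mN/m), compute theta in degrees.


cos(theta) = (gamma_SV - gamma_SL) / gamma_LV
cos(theta) = (44.8 - 11.6) / 35.9
cos(theta) = 0.924791
theta = arccos(0.924791) = 22.36 degrees

22.36


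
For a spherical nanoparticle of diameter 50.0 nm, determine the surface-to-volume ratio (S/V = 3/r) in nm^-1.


Radius r = 50.0/2 = 25 nm
S/V = 3 / r = 3 / 25
S/V = 0.12 nm^-1

0.12


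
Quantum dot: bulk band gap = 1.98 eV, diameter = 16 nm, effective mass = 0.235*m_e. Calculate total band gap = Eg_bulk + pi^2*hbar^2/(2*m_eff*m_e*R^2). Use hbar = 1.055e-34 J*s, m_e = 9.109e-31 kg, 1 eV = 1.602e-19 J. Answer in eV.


Radius R = 16/2 nm = 8e-09 m
Confinement energy dE = pi^2 * hbar^2 / (2 * m_eff * m_e * R^2)
dE = pi^2 * (1.055e-34)^2 / (2 * 0.235 * 9.109e-31 * (8e-09)^2) J, divided by 1.602e-19 J/eV
dE = 0.025 eV
Total band gap = E_g(bulk) + dE = 1.98 + 0.025 = 2.005 eV

2.005


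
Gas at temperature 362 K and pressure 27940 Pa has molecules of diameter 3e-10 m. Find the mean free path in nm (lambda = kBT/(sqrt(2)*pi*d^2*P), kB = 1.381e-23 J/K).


Mean free path: lambda = kB*T / (sqrt(2) * pi * d^2 * P)
lambda = 1.381e-23 * 362 / (sqrt(2) * pi * (3e-10)^2 * 27940)
lambda = 4.47475e-07 m
lambda = 447.47 nm

447.47


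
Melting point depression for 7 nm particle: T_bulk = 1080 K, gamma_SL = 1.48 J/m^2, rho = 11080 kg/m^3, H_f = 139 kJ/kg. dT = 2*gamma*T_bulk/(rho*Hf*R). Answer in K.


Radius R = 7/2 = 3.5 nm = 3.5e-09 m
Convert H_f = 139 kJ/kg = 139000 J/kg
dT = 2 * gamma_SL * T_bulk / (rho * H_f * R)
dT = 2 * 1.48 * 1080 / (11080 * 139000 * 3.5e-09)
dT = 593.1 K

593.1


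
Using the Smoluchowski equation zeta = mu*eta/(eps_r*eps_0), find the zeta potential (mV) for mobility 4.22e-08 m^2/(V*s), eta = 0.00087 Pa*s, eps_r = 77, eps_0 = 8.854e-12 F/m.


Smoluchowski equation: zeta = mu * eta / (eps_r * eps_0)
zeta = 4.22e-08 * 0.00087 / (77 * 8.854e-12)
zeta = 0.053852 V = 53.85 mV

53.85


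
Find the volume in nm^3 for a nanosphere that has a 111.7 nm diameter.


Radius r = 111.7/2 = 55.85 nm
Volume V = (4/3) * pi * r^3
V = (4/3) * pi * (55.85)^3
V = 729723.18 nm^3

729723.18


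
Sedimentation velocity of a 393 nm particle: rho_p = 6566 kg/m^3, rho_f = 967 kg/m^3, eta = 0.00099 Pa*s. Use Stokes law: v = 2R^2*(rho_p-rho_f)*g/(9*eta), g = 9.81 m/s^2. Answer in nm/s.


Radius R = 393/2 nm = 1.965e-07 m
Density difference = 6566 - 967 = 5599 kg/m^3
v = 2 * R^2 * (rho_p - rho_f) * g / (9 * eta)
v = 2 * (1.965e-07)^2 * 5599 * 9.81 / (9 * 0.00099)
v = 4.76055e-07 m/s = 476.0547 nm/s

476.0547


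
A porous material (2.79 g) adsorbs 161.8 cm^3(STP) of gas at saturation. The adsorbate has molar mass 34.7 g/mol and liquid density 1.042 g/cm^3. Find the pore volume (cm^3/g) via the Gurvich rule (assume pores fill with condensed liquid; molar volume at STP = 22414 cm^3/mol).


Moles adsorbed n = V_ads / 22414 = 161.8 / 22414 = 7.218703e-03 mol
Liquid volume V_liq = n * M / rho_liq = 7.218703e-03 * 34.7 / 1.042 = 0.24039 cm^3
Specific pore volume V_pore = V_liq / m_sample = 0.24039 / 2.79
V_pore = 0.0862 cm^3/g

0.0862


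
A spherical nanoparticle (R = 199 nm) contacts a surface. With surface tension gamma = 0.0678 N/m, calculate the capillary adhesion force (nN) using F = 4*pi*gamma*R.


Convert radius: R = 199 nm = 1.99e-07 m
F = 4 * pi * gamma * R
F = 4 * pi * 0.0678 * 1.99e-07
F = 1.69548e-07 N = 169.548 nN

169.548


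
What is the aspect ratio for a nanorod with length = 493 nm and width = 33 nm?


Aspect ratio AR = length / diameter
AR = 493 / 33
AR = 14.94

14.94


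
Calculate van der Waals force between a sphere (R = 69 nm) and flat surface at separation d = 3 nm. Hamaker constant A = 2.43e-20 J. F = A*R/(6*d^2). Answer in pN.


Convert to SI: R = 69 nm = 6.9e-08 m, d = 3 nm = 3e-09 m
F = A * R / (6 * d^2)
F = 2.43e-20 * 6.9e-08 / (6 * (3e-09)^2)
F = 3.105e-11 N = 31.05 pN

31.05


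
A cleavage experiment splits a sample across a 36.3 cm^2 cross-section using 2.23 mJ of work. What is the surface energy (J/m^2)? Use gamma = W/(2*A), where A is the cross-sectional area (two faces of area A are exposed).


Convert: A = 36.3 cm^2 = 0.00363 m^2, W = 2.23 mJ = 0.00223 J
Cleaving exposes two faces of area A, so total new surface = 2*A and gamma = W / (2*A)
gamma = 0.00223 / (2 * 0.00363)
gamma = 0.307 J/m^2

0.307


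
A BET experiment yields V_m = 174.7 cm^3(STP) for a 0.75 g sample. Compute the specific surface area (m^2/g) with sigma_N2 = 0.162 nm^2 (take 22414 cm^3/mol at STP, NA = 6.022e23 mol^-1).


Number of moles in monolayer = V_m / 22414 = 174.7 / 22414 = 0.00779424
Number of molecules = moles * NA = 0.00779424 * 6.022e23
SA = molecules * sigma / mass
SA = (174.7 / 22414) * 6.022e23 * 0.162e-18 / 0.75
SA = 1013.8 m^2/g

1013.8


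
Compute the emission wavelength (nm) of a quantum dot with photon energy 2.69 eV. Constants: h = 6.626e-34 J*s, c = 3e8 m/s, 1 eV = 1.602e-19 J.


Convert energy: E = 2.69 eV = 2.69 * 1.602e-19 = 4.30938e-19 J
lambda = h*c / E = 6.626e-34 * 3e8 / 4.30938e-19
lambda = 4.61273e-07 m = 461.3 nm

461.3


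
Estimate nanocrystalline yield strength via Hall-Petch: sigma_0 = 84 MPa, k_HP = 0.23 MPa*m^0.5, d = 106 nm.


d = 106 nm = 1.06e-07 m
sqrt(d) = 0.0003255764
Hall-Petch contribution = k / sqrt(d) = 0.23 / 0.0003255764 = 706.4 MPa
sigma = sigma_0 + k/sqrt(d) = 84 + 706.4 = 790.4 MPa

790.4


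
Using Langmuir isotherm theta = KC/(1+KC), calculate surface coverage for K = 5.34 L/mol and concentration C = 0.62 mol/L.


Langmuir isotherm: theta = K*C / (1 + K*C)
K*C = 5.34 * 0.62 = 3.3108
theta = 3.3108 / (1 + 3.3108) = 3.3108 / 4.3108
theta = 0.768

0.768


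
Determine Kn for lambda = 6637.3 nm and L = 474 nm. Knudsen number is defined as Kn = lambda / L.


Knudsen number Kn = lambda / L
Kn = 6637.3 / 474
Kn = 14.0027

14.0027


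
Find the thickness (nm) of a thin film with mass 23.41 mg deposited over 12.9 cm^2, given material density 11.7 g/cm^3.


Convert: m = 23.41 mg = 2.3410e-05 kg, A = 12.9 cm^2 = 1.2900e-03 m^2, rho = 11.7 g/cm^3 = 11700 kg/m^3
t = m / (A * rho)
t = 2.3410e-05 / (1.2900e-03 * 11700)
t = 1.5511e-06 m = 1551.1 nm

1551.1


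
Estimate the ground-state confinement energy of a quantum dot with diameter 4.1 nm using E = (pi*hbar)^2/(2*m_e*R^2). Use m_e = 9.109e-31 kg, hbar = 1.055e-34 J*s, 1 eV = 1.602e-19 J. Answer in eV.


Radius R = 4.1/2 = 2.05 nm = 2.05e-09 m
E = (pi * 1.055e-34)^2 / (2 * 9.109e-31 * (2.05e-09)^2)
E(J) = 1.43482e-20
E = E(J) / 1.602e-19 = 0.0896 eV

0.0896


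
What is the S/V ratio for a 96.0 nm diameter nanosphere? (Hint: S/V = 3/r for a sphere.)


Radius r = 96.0/2 = 48 nm
S/V = 3 / r = 3 / 48
S/V = 0.0625 nm^-1

0.0625


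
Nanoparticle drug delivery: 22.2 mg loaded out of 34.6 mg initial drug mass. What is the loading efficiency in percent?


Drug loading efficiency = (drug loaded / drug initial) * 100
DLE = 22.2 / 34.6 * 100
DLE = 0.6416 * 100
DLE = 64.16%

64.16


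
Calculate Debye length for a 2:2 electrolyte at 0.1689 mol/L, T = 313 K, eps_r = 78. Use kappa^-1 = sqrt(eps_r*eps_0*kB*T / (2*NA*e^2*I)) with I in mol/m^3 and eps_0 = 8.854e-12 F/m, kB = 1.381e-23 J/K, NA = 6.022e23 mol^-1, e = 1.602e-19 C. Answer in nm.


Ionic strength I = 0.1689 * 2^2 * 1000 = 675.6 mol/m^3
kappa^-1 = sqrt(78 * 8.854e-12 * 1.381e-23 * 313 / (2 * 6.022e23 * (1.602e-19)^2 * 675.6))
kappa^-1 = 0.378 nm

0.378


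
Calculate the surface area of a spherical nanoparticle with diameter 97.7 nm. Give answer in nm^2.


Radius r = 97.7/2 = 48.85 nm
Surface area SA = 4 * pi * r^2
SA = 4 * pi * (48.85)^2
SA = 29987.41 nm^2

29987.41


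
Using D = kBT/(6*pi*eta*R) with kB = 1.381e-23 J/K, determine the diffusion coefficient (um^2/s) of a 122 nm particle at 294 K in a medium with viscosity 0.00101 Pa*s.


Radius R = 122/2 = 61 nm = 6.1e-08 m
D = kB*T / (6*pi*eta*R)
D = 1.381e-23 * 294 / (6 * pi * 0.00101 * 6.1e-08)
D = 3.49614e-12 m^2/s = 3.496 um^2/s

3.496


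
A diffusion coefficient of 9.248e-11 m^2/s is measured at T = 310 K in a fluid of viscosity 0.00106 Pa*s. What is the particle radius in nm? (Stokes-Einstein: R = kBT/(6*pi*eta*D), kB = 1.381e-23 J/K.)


Stokes-Einstein: R = kB*T / (6*pi*eta*D)
R = 1.381e-23 * 310 / (6 * pi * 0.00106 * 9.248e-11)
R = 2.31686e-09 m = 2.32 nm

2.32


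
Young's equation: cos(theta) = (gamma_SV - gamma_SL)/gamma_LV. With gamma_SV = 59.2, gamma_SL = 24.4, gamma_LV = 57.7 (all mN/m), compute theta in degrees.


cos(theta) = (gamma_SV - gamma_SL) / gamma_LV
cos(theta) = (59.2 - 24.4) / 57.7
cos(theta) = 0.60312
theta = arccos(0.60312) = 52.91 degrees

52.91


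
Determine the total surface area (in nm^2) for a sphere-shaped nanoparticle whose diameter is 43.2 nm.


Radius r = 43.2/2 = 21.6 nm
Surface area SA = 4 * pi * r^2
SA = 4 * pi * (21.6)^2
SA = 5862.97 nm^2

5862.97


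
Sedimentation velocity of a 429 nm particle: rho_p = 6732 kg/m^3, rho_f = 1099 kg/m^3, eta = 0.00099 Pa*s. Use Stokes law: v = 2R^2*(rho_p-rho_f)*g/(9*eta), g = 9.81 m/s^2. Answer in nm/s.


Radius R = 429/2 nm = 2.145e-07 m
Density difference = 6732 - 1099 = 5633 kg/m^3
v = 2 * R^2 * (rho_p - rho_f) * g / (9 * eta)
v = 2 * (2.145e-07)^2 * 5633 * 9.81 / (9 * 0.00099)
v = 5.7071e-07 m/s = 570.7102 nm/s

570.7102


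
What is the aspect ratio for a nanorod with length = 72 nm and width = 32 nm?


Aspect ratio AR = length / diameter
AR = 72 / 32
AR = 2.25

2.25


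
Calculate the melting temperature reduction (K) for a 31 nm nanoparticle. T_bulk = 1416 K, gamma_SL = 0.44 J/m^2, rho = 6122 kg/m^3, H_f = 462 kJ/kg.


Radius R = 31/2 = 15.5 nm = 1.55e-08 m
Convert H_f = 462 kJ/kg = 462000 J/kg
dT = 2 * gamma_SL * T_bulk / (rho * H_f * R)
dT = 2 * 0.44 * 1416 / (6122 * 462000 * 1.55e-08)
dT = 28.4 K

28.4


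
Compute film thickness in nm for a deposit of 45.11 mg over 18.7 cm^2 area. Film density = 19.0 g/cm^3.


Convert: m = 45.11 mg = 4.5110e-05 kg, A = 18.7 cm^2 = 1.8700e-03 m^2, rho = 19.0 g/cm^3 = 19000 kg/m^3
t = m / (A * rho)
t = 4.5110e-05 / (1.8700e-03 * 19000)
t = 1.2696e-06 m = 1269.6 nm

1269.6


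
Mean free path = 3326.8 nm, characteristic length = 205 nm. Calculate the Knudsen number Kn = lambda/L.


Knudsen number Kn = lambda / L
Kn = 3326.8 / 205
Kn = 16.2283

16.2283


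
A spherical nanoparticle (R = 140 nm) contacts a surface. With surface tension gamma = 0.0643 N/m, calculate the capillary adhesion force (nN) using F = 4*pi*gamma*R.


Convert radius: R = 140 nm = 1.4e-07 m
F = 4 * pi * gamma * R
F = 4 * pi * 0.0643 * 1.4e-07
F = 1.13122e-07 N = 113.1225 nN

113.1225


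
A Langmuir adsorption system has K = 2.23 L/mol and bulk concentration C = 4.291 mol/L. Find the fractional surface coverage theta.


Langmuir isotherm: theta = K*C / (1 + K*C)
K*C = 2.23 * 4.291 = 9.56893
theta = 9.56893 / (1 + 9.56893) = 9.56893 / 10.56893
theta = 0.9054

0.9054


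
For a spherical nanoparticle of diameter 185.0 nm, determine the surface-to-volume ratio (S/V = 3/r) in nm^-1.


Radius r = 185.0/2 = 92.5 nm
S/V = 3 / r = 3 / 92.5
S/V = 0.0324 nm^-1

0.0324


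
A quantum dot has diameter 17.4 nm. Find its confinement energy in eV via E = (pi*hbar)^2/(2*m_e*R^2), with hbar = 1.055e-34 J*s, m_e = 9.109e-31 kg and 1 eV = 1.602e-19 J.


Radius R = 17.4/2 = 8.7 nm = 8.7e-09 m
E = (pi * 1.055e-34)^2 / (2 * 9.109e-31 * (8.7e-09)^2)
E(J) = 7.96646e-22
E = E(J) / 1.602e-19 = 0.005 eV

0.005


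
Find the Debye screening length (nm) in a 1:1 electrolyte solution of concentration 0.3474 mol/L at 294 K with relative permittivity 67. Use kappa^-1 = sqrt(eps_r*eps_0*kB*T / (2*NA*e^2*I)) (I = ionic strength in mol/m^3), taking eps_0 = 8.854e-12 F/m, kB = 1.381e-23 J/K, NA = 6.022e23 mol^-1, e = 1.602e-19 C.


Ionic strength I = 0.3474 * 1^2 * 1000 = 347.4 mol/m^3
kappa^-1 = sqrt(67 * 8.854e-12 * 1.381e-23 * 294 / (2 * 6.022e23 * (1.602e-19)^2 * 347.4))
kappa^-1 = 0.474 nm

0.474


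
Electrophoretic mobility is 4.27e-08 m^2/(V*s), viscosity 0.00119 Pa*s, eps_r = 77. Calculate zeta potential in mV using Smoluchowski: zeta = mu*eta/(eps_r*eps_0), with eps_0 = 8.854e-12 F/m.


Smoluchowski equation: zeta = mu * eta / (eps_r * eps_0)
zeta = 4.27e-08 * 0.00119 / (77 * 8.854e-12)
zeta = 0.074532 V = 74.53 mV

74.53


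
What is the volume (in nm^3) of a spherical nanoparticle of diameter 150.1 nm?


Radius r = 150.1/2 = 75.05 nm
Volume V = (4/3) * pi * r^3
V = (4/3) * pi * (75.05)^3
V = 1770682.52 nm^3

1770682.52


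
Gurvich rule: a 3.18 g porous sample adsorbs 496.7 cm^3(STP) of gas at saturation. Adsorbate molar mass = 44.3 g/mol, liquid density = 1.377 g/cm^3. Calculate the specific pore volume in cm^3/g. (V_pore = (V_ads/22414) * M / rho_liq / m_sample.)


Moles adsorbed n = V_ads / 22414 = 496.7 / 22414 = 2.216026e-02 mol
Liquid volume V_liq = n * M / rho_liq = 2.216026e-02 * 44.3 / 1.377 = 0.71293 cm^3
Specific pore volume V_pore = V_liq / m_sample = 0.71293 / 3.18
V_pore = 0.2242 cm^3/g

0.2242


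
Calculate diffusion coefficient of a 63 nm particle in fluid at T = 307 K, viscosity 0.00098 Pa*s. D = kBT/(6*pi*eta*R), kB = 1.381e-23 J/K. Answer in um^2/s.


Radius R = 63/2 = 31.5 nm = 3.15e-08 m
D = kB*T / (6*pi*eta*R)
D = 1.381e-23 * 307 / (6 * pi * 0.00098 * 3.15e-08)
D = 7.28609e-12 m^2/s = 7.286 um^2/s

7.286


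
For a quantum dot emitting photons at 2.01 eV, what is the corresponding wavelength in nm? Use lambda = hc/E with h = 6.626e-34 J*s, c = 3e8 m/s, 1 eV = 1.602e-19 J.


Convert energy: E = 2.01 eV = 2.01 * 1.602e-19 = 3.22002e-19 J
lambda = h*c / E = 6.626e-34 * 3e8 / 3.22002e-19
lambda = 6.17325e-07 m = 617.3 nm

617.3


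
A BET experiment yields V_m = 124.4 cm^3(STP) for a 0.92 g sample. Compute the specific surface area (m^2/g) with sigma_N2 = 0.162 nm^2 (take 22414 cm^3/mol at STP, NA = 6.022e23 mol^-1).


Number of moles in monolayer = V_m / 22414 = 124.4 / 22414 = 0.0055501
Number of molecules = moles * NA = 0.0055501 * 6.022e23
SA = molecules * sigma / mass
SA = (124.4 / 22414) * 6.022e23 * 0.162e-18 / 0.92
SA = 588.5 m^2/g

588.5


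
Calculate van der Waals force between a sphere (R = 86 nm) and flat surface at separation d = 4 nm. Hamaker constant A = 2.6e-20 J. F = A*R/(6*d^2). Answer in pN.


Convert to SI: R = 86 nm = 8.6e-08 m, d = 4 nm = 4e-09 m
F = A * R / (6 * d^2)
F = 2.6e-20 * 8.6e-08 / (6 * (4e-09)^2)
F = 2.32917e-11 N = 23.292 pN

23.292


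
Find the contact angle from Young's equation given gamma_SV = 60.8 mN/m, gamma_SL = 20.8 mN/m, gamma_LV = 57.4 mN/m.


cos(theta) = (gamma_SV - gamma_SL) / gamma_LV
cos(theta) = (60.8 - 20.8) / 57.4
cos(theta) = 0.696864
theta = arccos(0.696864) = 45.82 degrees

45.82


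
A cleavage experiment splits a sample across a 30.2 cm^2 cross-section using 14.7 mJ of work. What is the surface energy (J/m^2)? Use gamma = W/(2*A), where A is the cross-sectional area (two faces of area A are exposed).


Convert: A = 30.2 cm^2 = 0.00302 m^2, W = 14.7 mJ = 0.0147 J
Cleaving exposes two faces of area A, so total new surface = 2*A and gamma = W / (2*A)
gamma = 0.0147 / (2 * 0.00302)
gamma = 2.434 J/m^2

2.434
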